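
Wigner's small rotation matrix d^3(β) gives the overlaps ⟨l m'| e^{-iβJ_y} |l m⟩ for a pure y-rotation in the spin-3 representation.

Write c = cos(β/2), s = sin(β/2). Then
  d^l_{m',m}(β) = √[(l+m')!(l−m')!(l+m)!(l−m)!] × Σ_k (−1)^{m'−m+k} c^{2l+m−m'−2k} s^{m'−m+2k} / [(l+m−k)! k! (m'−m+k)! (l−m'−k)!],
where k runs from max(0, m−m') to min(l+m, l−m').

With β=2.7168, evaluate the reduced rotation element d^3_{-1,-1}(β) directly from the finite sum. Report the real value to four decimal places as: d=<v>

d^3_{-1,-1}(β=2.7168) via Wigner's sum:
Half-angle: c=0.210803, s=0.977529. N=√(2·24·2·24)=48.000000
The bounds max(0,m−m')=0 and min(l+m,l−m')=2 give 3 terms
  k=0: (−1)^0·48.0000/(48)·0.2108^6·0.9775^0 = +0.000088
  k=1: (−1)^1·48.0000/(6)·0.2108^4·0.9775^2 = -0.015096
  k=2: (−1)^2·48.0000/(8)·0.2108^2·0.9775^4 = +0.243457
d^3_{-1,-1}(2.7168) = +0.000088 -0.015096 +0.243457 = +0.228449

d=0.2284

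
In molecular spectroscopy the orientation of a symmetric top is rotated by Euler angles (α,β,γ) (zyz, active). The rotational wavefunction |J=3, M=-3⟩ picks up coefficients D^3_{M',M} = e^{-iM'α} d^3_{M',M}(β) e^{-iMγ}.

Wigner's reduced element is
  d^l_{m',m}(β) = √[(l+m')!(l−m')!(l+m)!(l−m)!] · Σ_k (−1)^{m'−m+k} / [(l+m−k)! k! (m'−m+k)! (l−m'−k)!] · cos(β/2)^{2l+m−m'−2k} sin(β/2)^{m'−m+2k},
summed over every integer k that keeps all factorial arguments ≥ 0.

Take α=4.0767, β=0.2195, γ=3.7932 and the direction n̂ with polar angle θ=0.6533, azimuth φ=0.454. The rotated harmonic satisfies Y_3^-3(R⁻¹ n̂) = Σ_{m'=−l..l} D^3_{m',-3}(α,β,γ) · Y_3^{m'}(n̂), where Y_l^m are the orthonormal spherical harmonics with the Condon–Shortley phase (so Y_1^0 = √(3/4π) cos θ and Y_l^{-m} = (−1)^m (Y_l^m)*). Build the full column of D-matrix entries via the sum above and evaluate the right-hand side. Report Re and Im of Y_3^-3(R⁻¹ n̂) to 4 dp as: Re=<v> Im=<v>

Re=-0.1782 Im=0.0069

Need the full column D^3_{m',-3} for m'=−3..3 at α=4.0767, β=0.2195, γ=3.7932.
cos(β/2)=0.993984, sin(β/2)=0.109530
d^3_{-3,-3}: single k=0 term ⇒ +0.964440;  D = +0.046039-0.963340i
d^3_{-2,-3}: single k=0 term ⇒ -0.260318;  D = -0.201851-0.164382i
d^3_{-1,-3}: single k=0 term ⇒ +0.045355;  D = -0.043926+0.011294i
d^3_{0,-3}: single k=0 term ⇒ -0.005771;  D = -0.002162+0.005351i
d^3_{1,-3}: single k=0 term ⇒ +0.000551;  D = +0.000288+0.000469i
d^3_{2,-3}: single k=0 term ⇒ -0.000038;  D = +0.000038+0.000003i
d^3_{3,-3}: single k=0 term ⇒ +0.000002;  D = +0.000001-0.000001i
Y_3^{m'}(θ=0.6533,φ=0.454) and Σ D·Y over m':
  (+0.0460-0.9633i)·(+0.0194-0.0917i)  (-0.2019-0.1644i)·(+0.1845-0.2363i)  (-0.0439+0.0113i)·(+0.3800-0.1855i)  (-0.0022+0.0054i)·(+0.0453+0.0000i)  (+0.0003+0.0005i)·(-0.3800-0.1855i)  (+0.0000+0.0000i)·(+0.1845+0.2363i)  (+0.0000-0.0000i)·(-0.0194-0.0917i)
Y_3^-3(R⁻¹ n̂) = -0.178197+0.006911i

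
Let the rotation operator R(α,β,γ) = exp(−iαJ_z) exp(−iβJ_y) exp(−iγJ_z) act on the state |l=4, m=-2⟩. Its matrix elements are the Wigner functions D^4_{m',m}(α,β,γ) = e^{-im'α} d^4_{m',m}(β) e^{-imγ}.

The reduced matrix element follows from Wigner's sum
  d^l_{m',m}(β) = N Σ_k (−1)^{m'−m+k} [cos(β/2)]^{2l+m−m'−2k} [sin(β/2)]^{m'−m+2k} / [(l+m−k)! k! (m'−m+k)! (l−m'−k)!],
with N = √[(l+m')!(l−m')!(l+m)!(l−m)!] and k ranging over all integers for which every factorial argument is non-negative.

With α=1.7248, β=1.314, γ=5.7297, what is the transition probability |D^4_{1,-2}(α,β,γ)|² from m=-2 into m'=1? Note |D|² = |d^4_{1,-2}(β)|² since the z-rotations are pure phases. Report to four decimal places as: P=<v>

P=0.0460

First d^4_{1,-2}(β=1.314), then the phase factors e^{-i(1)α} and e^{-i(-2)γ}:
With c≡cos(β/2)=0.791828 and s≡sin(β/2)=0.610744, N=[120·6·2·720]^{1/2}=1018.233765
The bounds max(0,m−m')=0 and min(l+m,l−m')=2 give 3 terms
  k=0: (−1)^3·1018.2338/(72)·0.7918^5·0.6107^3 = -1.002876
  k=1: (−1)^4·1018.2338/(48)·0.7918^3·0.6107^5 = +0.894943
  k=2: (−1)^5·1018.2338/(240)·0.7918^1·0.6107^7 = -0.106483
d^4_{1,-2}(1.314) = -1.002876 +0.894943 -0.106483 = -0.214417
|D^4_{1,-2}|² = |d^4_{1,-2}(β)|² = (-0.214417)² = 0.045974 (the z-rotation phases have unit modulus)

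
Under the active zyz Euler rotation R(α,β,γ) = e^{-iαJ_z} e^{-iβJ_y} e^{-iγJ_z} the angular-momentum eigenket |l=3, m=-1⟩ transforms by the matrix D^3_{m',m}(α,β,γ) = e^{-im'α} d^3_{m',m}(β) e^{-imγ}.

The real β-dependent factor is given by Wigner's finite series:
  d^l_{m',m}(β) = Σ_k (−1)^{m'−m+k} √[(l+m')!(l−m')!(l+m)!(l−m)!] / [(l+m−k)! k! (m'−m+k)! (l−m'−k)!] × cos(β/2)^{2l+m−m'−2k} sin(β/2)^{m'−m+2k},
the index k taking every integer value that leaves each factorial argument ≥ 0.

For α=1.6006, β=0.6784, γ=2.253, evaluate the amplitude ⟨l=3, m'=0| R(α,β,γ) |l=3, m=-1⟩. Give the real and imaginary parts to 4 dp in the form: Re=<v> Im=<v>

Re=0.3480 Im=-0.4284

First d^3_{0,-1}(β=0.6784), then the phase factors e^{-i(0)α} and e^{-i(-1)γ}:
Half-angle: c=0.943021, s=0.332733. N=√(6·6·2·24)=41.569219
Admissible k: 0..2 (factorial args all ≥0)
  k=0: (−1)^1·41.5692/(12)·0.9430^5·0.3327^1 = -0.859594
  k=1: (−1)^2·41.5692/(4)·0.9430^3·0.3327^3 = +0.321043
  k=2: (−1)^3·41.5692/(12)·0.9430^1·0.3327^5 = -0.013323
d^3_{0,-1}(0.6784) = -0.859594 +0.321043 -0.013323 = -0.551874
Attach z-rotation phases: D = e^{-i(0)(1.6006)}·(-0.551874)·e^{-i(-1)(2.253)} = +0.347959-0.428356i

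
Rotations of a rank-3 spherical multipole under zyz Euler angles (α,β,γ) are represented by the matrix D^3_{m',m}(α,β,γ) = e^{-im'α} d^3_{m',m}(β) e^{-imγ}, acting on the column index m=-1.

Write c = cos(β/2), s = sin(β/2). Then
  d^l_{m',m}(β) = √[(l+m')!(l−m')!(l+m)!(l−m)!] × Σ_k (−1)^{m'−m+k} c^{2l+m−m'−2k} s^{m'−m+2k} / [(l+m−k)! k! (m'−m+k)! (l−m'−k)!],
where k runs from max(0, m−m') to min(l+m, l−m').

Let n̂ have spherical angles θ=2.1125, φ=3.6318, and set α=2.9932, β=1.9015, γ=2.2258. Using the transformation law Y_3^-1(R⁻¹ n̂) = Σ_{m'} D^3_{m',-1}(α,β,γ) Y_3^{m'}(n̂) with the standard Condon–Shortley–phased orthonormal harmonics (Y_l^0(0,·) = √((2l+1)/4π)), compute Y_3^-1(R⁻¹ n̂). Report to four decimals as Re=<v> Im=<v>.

Re=0.1851 Im=0.3949

Need the full column D^3_{m',-1} for m'=−3..3 at α=2.9932, β=1.9015, γ=2.2258.
cos(β/2)=0.581073, sin(β/2)=0.813852
d^3_{-3,-1}: single k=2 term ⇒ +0.292455;  D = +0.060915-0.286040i
d^3_{-2,-1}: k∈[1..2] ⇒ +0.170490 -0.668894 = -0.498404;  D = +0.174744-0.466767i
d^3_{-1,-1}: k∈[0..2] ⇒ +0.038493 -0.604092 +0.888778 = +0.323179;  D = +0.156812-0.282586i
d^3_{0,-1}: k∈[0..2] ⇒ -0.186762 +1.099105 -0.718699 = +0.193644;  D = -0.117960+0.153568i
d^3_{1,-1}: k∈[0..2] ⇒ +0.453069 -1.185037 +0.290584 = -0.441385;  D = -0.317673+0.306439i
d^3_{2,-1}: k∈[0..1] ⇒ -0.668894 +0.656080 = -0.012814;  D = +0.010437-0.007435i
d^3_{3,-1}: single k=0 term ⇒ +0.573704;  D = +0.511336-0.260137i
Y_3^{m'}(θ=2.1125,φ=3.6318) and Σ D·Y over m':
  (+0.0609-0.2860i)·(-0.0262+0.2611i)  (+0.1747-0.4668i)·(-0.2154+0.3214i)  (+0.1568-0.2826i)·(-0.0804+0.0429i)  (-0.1180+0.1536i)·(+0.3215+0.0000i)  (-0.3177+0.3064i)·(+0.0804+0.0429i)  (+0.0104-0.0074i)·(-0.2154-0.3214i)  (+0.5113-0.2601i)·(+0.0262+0.2611i)
Y_3^-1(R⁻¹ n̂) = +0.185082+0.394877i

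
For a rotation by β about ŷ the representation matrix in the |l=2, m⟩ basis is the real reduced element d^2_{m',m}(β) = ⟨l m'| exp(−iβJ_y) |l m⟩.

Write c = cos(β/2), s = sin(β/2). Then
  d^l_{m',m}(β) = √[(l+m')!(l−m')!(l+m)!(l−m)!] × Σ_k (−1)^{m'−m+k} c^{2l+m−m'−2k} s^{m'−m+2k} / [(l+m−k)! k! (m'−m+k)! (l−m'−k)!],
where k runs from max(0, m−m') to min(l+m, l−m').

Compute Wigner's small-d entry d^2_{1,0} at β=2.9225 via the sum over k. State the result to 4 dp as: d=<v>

d^2_{1,0}(β=2.9225) via Wigner's sum:
Half-angle: c=0.109327, s=0.994006. N=√(6·1·2·2)=4.898979
The bounds max(0,m−m')=0 and min(l+m,l−m')=1 give 2 terms
  k=0: (−1)^1·4.8990/(2)·0.1093^3·0.9940^1 = -0.003182
  k=1: (−1)^2·4.8990/(2)·0.1093^1·0.9940^3 = +0.263009
d^2_{1,0}(2.9225) = -0.003182 +0.263009 = +0.259828

d=0.2598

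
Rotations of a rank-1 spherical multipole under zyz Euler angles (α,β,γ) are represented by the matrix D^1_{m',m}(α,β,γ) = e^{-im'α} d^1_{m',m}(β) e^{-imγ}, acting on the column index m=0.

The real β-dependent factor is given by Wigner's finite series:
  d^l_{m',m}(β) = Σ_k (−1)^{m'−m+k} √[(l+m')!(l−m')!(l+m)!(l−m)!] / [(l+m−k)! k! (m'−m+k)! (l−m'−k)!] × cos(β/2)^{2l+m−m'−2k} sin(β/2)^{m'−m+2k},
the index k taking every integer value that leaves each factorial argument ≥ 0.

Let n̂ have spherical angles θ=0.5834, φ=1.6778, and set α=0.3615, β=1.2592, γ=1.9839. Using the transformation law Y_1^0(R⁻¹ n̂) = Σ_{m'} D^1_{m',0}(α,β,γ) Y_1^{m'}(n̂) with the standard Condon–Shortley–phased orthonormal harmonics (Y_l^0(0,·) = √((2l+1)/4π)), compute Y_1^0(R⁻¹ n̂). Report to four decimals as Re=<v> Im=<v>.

Need the full column D^1_{m',0} for m'=−1..1 at α=0.3615, β=1.2592, γ=1.9839.
cos(β/2)=0.808263, sin(β/2)=0.588821
d^1_{-1,0}: single k=1 term ⇒ +0.673056;  D = +0.629555+0.238045i
d^1_{0,0}: k∈[0..1] ⇒ +0.653289 -0.346711 = +0.306578;  D = +0.306578+0.000000i
d^1_{1,0}: single k=0 term ⇒ -0.673056;  D = -0.629555+0.238045i
Y_1^{m'}(θ=0.5834,φ=1.6778) and Σ D·Y over m':
  (+0.6296+0.2380i)·(-0.0203-0.1892i)  (+0.3066+0.0000i)·(+0.4078+0.0000i)  (-0.6296+0.2380i)·(+0.0203-0.1892i)
Y_1^0(R⁻¹ n̂) = +0.189517+0.000000i

Re=0.1895 Im=0.0000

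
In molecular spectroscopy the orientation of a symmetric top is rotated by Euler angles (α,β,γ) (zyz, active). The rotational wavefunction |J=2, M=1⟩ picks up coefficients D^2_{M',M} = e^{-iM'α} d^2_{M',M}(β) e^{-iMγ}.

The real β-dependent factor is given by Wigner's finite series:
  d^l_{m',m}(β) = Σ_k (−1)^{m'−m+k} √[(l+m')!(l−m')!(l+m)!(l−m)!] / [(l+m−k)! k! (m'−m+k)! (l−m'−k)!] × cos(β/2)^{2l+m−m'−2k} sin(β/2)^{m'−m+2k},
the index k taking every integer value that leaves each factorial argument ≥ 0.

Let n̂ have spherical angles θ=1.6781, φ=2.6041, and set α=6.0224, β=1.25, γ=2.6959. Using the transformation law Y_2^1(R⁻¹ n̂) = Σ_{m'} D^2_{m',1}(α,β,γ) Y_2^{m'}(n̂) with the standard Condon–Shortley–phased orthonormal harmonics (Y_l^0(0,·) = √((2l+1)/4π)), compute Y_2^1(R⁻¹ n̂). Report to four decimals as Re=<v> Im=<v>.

Re=0.2164 Im=-0.1156

Need the full column D^2_{m',1} for m'=−2..2 at α=6.0224, β=1.25, γ=2.6959.
cos(β/2)=0.810963, sin(β/2)=0.585097
d^2_{-2,1}: single k=3 term ⇒ +0.324874;  D = -0.323939+0.024627i
d^2_{-1,1}: k∈[2..3] ⇒ +0.675429 -0.117196 = +0.558233;  D = -0.548717-0.102634i
d^2_{0,1}: k∈[1..2] ⇒ +0.764376 -0.397888 = +0.366488;  D = -0.330686-0.157987i
d^2_{1,1}: k∈[0..1] ⇒ +0.432518 -0.675429 = -0.242911;  D = +0.184771+0.157688i
d^2_{2,1}: single k=0 term ⇒ -0.624110;  D = +0.354217+0.513852i
Y_2^{m'}(θ=1.6781,φ=2.6041) and Σ D·Y over m':
  (-0.3239+0.0246i)·(+0.1817+0.3359i)  (-0.5487-0.1026i)·(+0.0707+0.0421i)  (-0.3307-0.1580i)·(-0.3045+0.0000i)  (+0.1848+0.1577i)·(-0.0707+0.0421i)  (+0.3542+0.5139i)·(+0.1817-0.3359i)
Y_2^1(R⁻¹ n̂) = +0.216371-0.115558i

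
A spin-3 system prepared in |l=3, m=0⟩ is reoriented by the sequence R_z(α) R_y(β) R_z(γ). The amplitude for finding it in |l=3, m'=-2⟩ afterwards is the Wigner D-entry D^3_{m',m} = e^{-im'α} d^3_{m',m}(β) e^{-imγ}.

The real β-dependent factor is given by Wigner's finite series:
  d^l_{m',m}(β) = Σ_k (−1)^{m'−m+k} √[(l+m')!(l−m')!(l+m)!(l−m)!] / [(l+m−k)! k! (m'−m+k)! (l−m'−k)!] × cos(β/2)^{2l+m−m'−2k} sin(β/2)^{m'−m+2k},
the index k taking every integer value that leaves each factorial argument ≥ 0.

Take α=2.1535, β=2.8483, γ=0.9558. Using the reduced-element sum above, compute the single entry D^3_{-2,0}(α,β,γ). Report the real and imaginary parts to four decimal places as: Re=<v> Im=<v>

First d^3_{-2,0}(β=2.8483), then the phase factors e^{-i(-2)α} and e^{-i(0)γ}:
Half-angle: c=0.146121, s=0.989267. N=√(1·120·6·6)=65.726707
k: max(0,(0)−(-2))=2 … min(3+(0),3−(-2))=3
  k=2: (−1)^0·65.7267/(12)·0.1461^4·0.9893^2 = +0.002444
  k=3: (−1)^1·65.7267/(12)·0.1461^2·0.9893^4 = -0.112006
d^3_{-2,0}(2.8483) = +0.002444 -0.112006 = -0.109562
Attach z-rotation phases: D = e^{-i(-2)(2.1535)}·(-0.109562)·e^{-i(0)(0.9558)} = +0.043209+0.100682i

Re=0.0432 Im=0.1007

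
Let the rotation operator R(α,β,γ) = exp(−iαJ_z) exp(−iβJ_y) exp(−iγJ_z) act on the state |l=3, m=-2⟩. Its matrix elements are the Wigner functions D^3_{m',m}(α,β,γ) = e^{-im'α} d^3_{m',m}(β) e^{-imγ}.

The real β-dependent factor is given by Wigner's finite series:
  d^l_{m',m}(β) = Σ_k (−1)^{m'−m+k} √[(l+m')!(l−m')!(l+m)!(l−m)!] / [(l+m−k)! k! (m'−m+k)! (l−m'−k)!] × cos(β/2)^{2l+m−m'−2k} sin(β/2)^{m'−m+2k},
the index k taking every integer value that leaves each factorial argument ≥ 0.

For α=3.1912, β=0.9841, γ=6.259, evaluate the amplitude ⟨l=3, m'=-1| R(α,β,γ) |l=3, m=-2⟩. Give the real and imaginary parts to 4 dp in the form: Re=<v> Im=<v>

First d^3_{-1,-2}(β=0.9841), then the phase factors e^{-i(-1)α} and e^{-i(-2)γ}:
c=cos(0.9841/2)=0.881366, s=sin(0.9841/2)=0.472434; N=√[2·24·1·120]=75.894664
k∈{0,1} keeps every argument non-negative
  k=0: (−1)^1·75.8947/(24)·0.8814^5·0.4724^1 = -0.794553
  k=1: (−1)^2·75.8947/(12)·0.8814^3·0.4724^3 = +0.456585
d^3_{-1,-2}(0.9841) = -0.794553 +0.456585 = -0.337968
Attach z-rotation phases: D = e^{-i(-1)(3.1912)}·(-0.337968)·e^{-i(-2)(6.259)} = +0.337968+0.000418i

Re=0.3380 Im=0.0004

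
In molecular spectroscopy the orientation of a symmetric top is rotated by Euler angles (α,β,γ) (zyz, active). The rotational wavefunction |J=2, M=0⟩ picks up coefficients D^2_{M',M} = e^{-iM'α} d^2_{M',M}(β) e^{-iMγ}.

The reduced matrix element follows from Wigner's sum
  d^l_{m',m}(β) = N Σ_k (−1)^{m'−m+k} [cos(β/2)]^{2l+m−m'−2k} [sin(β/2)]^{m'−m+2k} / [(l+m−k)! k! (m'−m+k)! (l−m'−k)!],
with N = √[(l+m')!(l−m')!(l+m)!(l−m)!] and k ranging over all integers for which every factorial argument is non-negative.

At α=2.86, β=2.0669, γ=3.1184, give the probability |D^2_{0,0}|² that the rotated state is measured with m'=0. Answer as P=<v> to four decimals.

P=0.0256

First d^2_{0,0}(β=2.0669), then the phase factors e^{-i(0)α} and e^{-i(0)γ}:
Half-angle: c=0.511858, s=0.859070. N=√(2·2·2·2)=4.000000
Admissible k: 0..2 (factorial args all ≥0)
  k=0: (−1)^0·4.0000/(4)·0.5119^4·0.8591^0 = +0.068643
  k=1: (−1)^1·4.0000/(1)·0.5119^2·0.8591^2 = -0.773422
  k=2: (−1)^2·4.0000/(4)·0.5119^0·0.8591^4 = +0.544646
d^2_{0,0}(2.0669) = +0.068643 -0.773422 +0.544646 = -0.160132
|D^2_{0,0}|² = |d^2_{0,0}(β)|² = (-0.160132)² = 0.025642 (the z-rotation phases have unit modulus)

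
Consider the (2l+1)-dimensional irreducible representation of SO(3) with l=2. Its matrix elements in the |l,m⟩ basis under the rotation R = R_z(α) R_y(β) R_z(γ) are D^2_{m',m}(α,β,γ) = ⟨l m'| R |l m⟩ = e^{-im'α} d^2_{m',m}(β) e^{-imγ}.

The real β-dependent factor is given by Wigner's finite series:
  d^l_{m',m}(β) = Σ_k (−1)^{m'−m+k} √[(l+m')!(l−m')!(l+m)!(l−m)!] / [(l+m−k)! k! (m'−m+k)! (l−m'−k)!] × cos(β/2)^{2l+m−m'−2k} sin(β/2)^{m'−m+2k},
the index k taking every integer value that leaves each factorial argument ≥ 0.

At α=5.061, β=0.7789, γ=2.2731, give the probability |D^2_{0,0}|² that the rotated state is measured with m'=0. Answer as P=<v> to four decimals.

P=0.0675

D^2_{0,0}(5.061,0.7789,2.2731) = e^{-i·0·5.061}·d^2_{0,0}(0.7789)·e^{-i·0·2.2731}. Compute d first:
With c≡cos(β/2)=0.925118 and s≡sin(β/2)=0.379680, N=[2·2·2·2]^{1/2}=4.000000
k: max(0,(0)−(0))=0 … min(2+(0),2−(0))=2
  k=0: (−1)^0·4.0000/(4)·0.9251^4·0.3797^0 = +0.732468
  k=1: (−1)^1·4.0000/(1)·0.9251^2·0.3797^2 = -0.493502
  k=2: (−1)^2·4.0000/(4)·0.9251^0·0.3797^4 = +0.020781
d^2_{0,0}(0.7789) = +0.732468 -0.493502 +0.020781 = +0.259747
|D^2_{0,0}|² = |d^2_{0,0}(β)|² = (+0.259747)² = 0.067468 (the z-rotation phases have unit modulus)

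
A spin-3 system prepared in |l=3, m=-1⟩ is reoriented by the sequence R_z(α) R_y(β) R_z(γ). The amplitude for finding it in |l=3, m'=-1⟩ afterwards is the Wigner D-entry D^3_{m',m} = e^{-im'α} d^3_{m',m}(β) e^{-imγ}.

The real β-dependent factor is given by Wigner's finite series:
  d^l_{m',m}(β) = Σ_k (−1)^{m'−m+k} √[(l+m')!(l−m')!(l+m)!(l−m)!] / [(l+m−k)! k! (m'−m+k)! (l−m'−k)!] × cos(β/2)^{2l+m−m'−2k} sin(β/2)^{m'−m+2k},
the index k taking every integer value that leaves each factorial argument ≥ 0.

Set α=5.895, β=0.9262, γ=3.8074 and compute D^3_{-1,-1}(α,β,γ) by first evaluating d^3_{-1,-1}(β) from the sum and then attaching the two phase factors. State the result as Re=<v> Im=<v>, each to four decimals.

First d^3_{-1,-1}(β=0.9262), then the phase factors e^{-i(-1)α} and e^{-i(-1)γ}:
With c≡cos(β/2)=0.894672 and s≡sin(β/2)=0.446724, N=[2·24·2·24]^{1/2}=48.000000
Admissible k: 0..2 (factorial args all ≥0)
  k=0: (−1)^0·48.0000/(48)·0.8947^6·0.4467^0 = +0.512841
  k=1: (−1)^1·48.0000/(6)·0.8947^4·0.4467^2 = -1.022877
  k=2: (−1)^2·48.0000/(8)·0.8947^2·0.4467^4 = +0.191265
d^3_{-1,-1}(0.9262) = +0.512841 -1.022877 +0.191265 = -0.318771
D = (+0.925597-0.378509i)·(-0.318771)·(-0.786418-0.617694i) = +0.306565+0.087365i

Re=0.3066 Im=0.0874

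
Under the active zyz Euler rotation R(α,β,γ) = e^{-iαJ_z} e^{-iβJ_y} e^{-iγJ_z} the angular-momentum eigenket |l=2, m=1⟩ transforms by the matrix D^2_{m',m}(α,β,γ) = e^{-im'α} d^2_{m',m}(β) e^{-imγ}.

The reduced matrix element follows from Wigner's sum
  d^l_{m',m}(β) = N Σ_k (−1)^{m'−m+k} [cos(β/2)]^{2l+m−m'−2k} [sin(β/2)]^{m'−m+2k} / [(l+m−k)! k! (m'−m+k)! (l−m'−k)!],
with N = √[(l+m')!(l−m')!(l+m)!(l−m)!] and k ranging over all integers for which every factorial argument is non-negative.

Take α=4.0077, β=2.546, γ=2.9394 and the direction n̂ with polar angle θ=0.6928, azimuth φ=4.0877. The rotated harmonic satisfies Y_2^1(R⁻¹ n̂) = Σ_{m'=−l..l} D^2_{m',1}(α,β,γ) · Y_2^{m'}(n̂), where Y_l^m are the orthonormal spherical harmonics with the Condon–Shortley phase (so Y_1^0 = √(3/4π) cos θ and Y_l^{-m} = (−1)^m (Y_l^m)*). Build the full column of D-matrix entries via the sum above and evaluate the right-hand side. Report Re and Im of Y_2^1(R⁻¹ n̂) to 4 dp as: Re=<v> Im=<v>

Need the full column D^2_{m',1} for m'=−2..2 at α=4.0077, β=2.546, γ=2.9394.
cos(β/2)=0.293414, sin(β/2)=0.955985
d^2_{-2,1}: single k=3 term ⇒ +0.512702;  D = +0.182343-0.479181i
d^2_{-1,1}: k∈[2..3] ⇒ +0.236040 -0.835228 = -0.599188;  D = -0.288578-0.525118i
d^2_{0,1}: k∈[1..2] ⇒ +0.059152 -0.627929 = -0.568777;  D = +0.557190+0.114221i
d^2_{1,1}: k∈[0..1] ⇒ +0.007412 -0.236040 = -0.228628;  D = -0.180065+0.140882i
d^2_{2,1}: single k=0 term ⇒ -0.048298;  D = +0.001969-0.048257i
Y_2^{m'}(θ=0.6928,φ=4.0877) and Σ D·Y over m':
  (+0.1823-0.4792i)·(-0.0498-0.1495i)  (-0.2886-0.5251i)·(-0.2220+0.3080i)  (+0.5572+0.1142i)·(+0.2448+0.0000i)  (-0.1801+0.1409i)·(+0.2220+0.3080i)  (+0.0020-0.0483i)·(-0.0498+0.1495i)
Y_2^1(R⁻¹ n̂) = +0.205233+0.030809i

Re=0.2052 Im=0.0308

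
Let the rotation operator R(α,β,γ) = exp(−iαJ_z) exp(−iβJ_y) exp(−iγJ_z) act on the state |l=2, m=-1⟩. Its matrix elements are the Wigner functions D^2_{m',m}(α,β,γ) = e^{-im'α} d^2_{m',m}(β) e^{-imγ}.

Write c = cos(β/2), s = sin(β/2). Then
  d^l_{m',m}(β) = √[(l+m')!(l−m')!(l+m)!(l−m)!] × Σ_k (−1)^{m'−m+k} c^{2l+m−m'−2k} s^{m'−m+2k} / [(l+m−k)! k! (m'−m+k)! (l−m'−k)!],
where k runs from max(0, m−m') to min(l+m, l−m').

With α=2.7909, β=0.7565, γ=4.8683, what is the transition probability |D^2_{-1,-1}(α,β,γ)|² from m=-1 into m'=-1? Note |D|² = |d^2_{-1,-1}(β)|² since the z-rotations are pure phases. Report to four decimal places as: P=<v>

D^2_{-1,-1}(2.7909,0.7565,4.8683) = e^{-i·-1·2.7909}·d^2_{-1,-1}(0.7565)·e^{-i·-1·4.8683}. Compute d first:
Half-angle: c=0.929312, s=0.369295. N=√(1·6·1·6)=6.000000
k: max(0,(-1)−(-1))=0 … min(2+(-1),2−(-1))=1
  k=0: (−1)^0·6.0000/(6)·0.9293^4·0.3693^0 = +0.745842
  k=1: (−1)^1·6.0000/(2)·0.9293^2·0.3693^2 = -0.353338
d^2_{-1,-1}(0.7565) = +0.745842 -0.353338 = +0.392503
|D^2_{-1,-1}|² = |d^2_{-1,-1}(β)|² = (+0.392503)² = 0.154059 (the z-rotation phases have unit modulus)

P=0.1541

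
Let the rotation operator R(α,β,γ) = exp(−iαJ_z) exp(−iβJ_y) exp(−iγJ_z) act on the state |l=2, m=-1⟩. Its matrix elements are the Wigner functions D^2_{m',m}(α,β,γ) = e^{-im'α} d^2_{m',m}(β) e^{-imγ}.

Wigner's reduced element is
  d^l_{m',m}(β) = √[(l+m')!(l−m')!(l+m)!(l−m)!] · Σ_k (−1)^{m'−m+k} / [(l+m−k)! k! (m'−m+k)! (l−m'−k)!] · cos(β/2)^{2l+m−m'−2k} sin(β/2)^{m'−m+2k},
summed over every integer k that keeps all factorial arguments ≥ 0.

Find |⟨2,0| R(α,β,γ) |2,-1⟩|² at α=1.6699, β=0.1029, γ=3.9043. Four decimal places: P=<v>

Split into d^2_{0,-1}(β=0.1029) × two z-phases.
c=cos(0.1029/2)=0.998677, s=sin(0.1029/2)=0.051427; N=√[2·2·1·6]=4.898979
k: max(0,(-1)−(0))=0 … min(2+(-1),2−(0))=1
  k=0: (−1)^1·4.8990/(2)·0.9987^3·0.0514^1 = -0.125471
  k=1: (−1)^2·4.8990/(2)·0.9987^1·0.0514^3 = +0.000333
d^2_{0,-1}(0.1029) = -0.125471 +0.000333 = -0.125139
|D^2_{0,-1}|² = |d^2_{0,-1}(β)|² = (-0.125139)² = 0.015660 (the z-rotation phases have unit modulus)

P=0.0157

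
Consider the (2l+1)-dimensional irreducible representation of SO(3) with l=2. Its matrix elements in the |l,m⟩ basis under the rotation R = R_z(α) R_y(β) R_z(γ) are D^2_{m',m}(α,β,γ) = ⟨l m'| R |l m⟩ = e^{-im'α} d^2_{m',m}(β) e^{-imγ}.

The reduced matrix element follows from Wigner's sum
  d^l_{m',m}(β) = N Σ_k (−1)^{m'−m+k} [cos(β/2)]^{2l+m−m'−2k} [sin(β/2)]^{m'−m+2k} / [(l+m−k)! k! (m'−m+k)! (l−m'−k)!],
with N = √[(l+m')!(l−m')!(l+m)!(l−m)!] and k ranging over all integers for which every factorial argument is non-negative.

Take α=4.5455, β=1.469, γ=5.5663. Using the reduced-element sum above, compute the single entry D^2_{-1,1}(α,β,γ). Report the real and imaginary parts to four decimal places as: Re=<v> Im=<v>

Split into d^2_{-1,1}(β=1.469) × two z-phases.
c=cos(1.469/2)=0.742166, s=sin(1.469/2)=0.670216; N=√[1·6·6·1]=6.000000
k∈{2,3} keeps every argument non-negative
  k=2: (−1)^0·6.0000/(2)·0.7422^2·0.6702^2 = +0.742255
  k=3: (−1)^1·6.0000/(6)·0.7422^0·0.6702^4 = -0.201771
d^2_{-1,1}(1.469) = +0.742255 -0.201771 = +0.540484
Phases: e^{-i·(-1)·4.5455}=-0.166115-0.986106i, e^{-i·(1)·5.5663}=+0.753856+0.657040i ⇒ D=+0.282502-0.460777i

Re=0.2825 Im=-0.4608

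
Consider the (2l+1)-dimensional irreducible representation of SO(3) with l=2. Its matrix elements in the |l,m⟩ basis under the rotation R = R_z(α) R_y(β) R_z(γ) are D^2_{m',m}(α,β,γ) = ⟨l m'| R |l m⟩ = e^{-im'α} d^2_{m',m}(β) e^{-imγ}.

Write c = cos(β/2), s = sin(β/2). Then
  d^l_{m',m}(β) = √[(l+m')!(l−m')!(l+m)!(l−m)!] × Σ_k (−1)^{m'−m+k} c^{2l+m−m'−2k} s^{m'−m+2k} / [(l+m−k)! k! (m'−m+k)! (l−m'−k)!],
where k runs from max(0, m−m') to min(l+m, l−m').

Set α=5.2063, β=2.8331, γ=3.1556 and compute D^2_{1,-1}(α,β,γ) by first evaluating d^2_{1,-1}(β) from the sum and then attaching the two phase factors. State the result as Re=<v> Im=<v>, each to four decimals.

First d^2_{1,-1}(β=2.8331), then the phase factors e^{-i(1)α} and e^{-i(-1)γ}:
With c≡cos(β/2)=0.153635 and s≡sin(β/2)=0.988128, N=[6·1·1·6]^{1/2}=6.000000
The bounds max(0,m−m')=0 and min(l+m,l−m')=1 give 2 terms
  k=0: (−1)^2·6.0000/(2)·0.1536^2·0.9881^2 = +0.069140
  k=1: (−1)^3·6.0000/(6)·0.1536^0·0.9881^4 = -0.953349
d^2_{1,-1}(2.8331) = +0.069140 -0.953349 = -0.884209
D = (+0.474073+0.880485i)·(-0.884209)·(-0.999902-0.014007i) = +0.408234+0.784329i

Re=0.4082 Im=0.7843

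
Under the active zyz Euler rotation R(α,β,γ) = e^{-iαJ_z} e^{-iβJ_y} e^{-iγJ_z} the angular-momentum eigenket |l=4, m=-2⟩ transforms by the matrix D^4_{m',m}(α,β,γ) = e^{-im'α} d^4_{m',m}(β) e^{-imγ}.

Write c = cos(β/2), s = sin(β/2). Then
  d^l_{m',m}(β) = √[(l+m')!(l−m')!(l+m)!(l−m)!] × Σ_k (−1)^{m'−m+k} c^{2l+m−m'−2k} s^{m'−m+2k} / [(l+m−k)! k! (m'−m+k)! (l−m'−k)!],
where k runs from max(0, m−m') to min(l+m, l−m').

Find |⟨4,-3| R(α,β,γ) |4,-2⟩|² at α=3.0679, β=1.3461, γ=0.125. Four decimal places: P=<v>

P=0.1429

First d^4_{-3,-2}(β=1.3461), then the phase factors e^{-i(-3)α} and e^{-i(-2)γ}:
Half-angle: c=0.781924, s=0.623374. N=√(1·5040·2·720)=2693.993318
k: max(0,(-2)−(-3))=1 … min(4+(-2),4−(-3))=2
  k=1: (−1)^0·2693.9933/(720)·0.7819^7·0.6234^1 = +0.416835
  k=2: (−1)^1·2693.9933/(240)·0.7819^5·0.6234^3 = -0.794792
d^4_{-3,-2}(1.3461) = +0.416835 -0.794792 = -0.377957
|D^4_{-3,-2}|² = |d^4_{-3,-2}(β)|² = (-0.377957)² = 0.142851 (the z-rotation phases have unit modulus)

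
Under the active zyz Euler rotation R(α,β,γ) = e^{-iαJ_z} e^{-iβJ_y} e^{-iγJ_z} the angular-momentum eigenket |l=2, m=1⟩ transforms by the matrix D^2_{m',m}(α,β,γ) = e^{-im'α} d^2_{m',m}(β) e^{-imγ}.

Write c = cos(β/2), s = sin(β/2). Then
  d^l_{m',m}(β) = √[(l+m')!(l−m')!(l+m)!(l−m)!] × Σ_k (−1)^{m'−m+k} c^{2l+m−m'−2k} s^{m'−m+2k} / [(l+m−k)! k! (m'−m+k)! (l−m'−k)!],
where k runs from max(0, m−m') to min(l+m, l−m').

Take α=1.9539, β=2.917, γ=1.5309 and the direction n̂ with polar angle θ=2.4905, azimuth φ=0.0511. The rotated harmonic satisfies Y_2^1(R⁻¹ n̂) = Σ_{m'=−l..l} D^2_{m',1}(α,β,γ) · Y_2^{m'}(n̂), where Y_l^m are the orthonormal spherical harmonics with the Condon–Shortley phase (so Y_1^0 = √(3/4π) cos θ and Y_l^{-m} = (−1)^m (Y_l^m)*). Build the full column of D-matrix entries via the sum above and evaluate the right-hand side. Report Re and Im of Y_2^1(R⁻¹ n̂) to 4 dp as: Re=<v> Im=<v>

Re=0.3152 Im=0.2217

Need the full column D^2_{m',1} for m'=−2..2 at α=1.9539, β=2.917, γ=1.5309.
cos(β/2)=0.112060, sin(β/2)=0.993701
d^2_{-2,1}: single k=3 term ⇒ +0.219913;  D = -0.158688+0.152249i
d^2_{-1,1}: k∈[2..3] ⇒ +0.037200 -0.975043 = -0.937843;  D = -0.855183-0.384983i
d^2_{0,1}: k∈[1..2] ⇒ +0.003425 -0.269337 = -0.265912;  D = -0.010606+0.265700i
d^2_{1,1}: k∈[0..1] ⇒ +0.000158 -0.037200 = -0.037042;  D = +0.034882-0.012465i
d^2_{2,1}: single k=0 term ⇒ -0.002797;  D = -0.001857-0.002091i
Y_2^{m'}(θ=2.4905,φ=0.0511) and Σ D·Y over m':
  (-0.1587+0.1522i)·(+0.1411-0.0145i)  (-0.8552-0.3850i)·(-0.3719+0.0190i)  (-0.0106+0.2657i)·(+0.2832+0.0000i)  (+0.0349-0.0125i)·(+0.3719+0.0190i)  (-0.0019-0.0021i)·(+0.1411+0.0145i)
Y_2^1(R⁻¹ n̂) = +0.315179+0.221671i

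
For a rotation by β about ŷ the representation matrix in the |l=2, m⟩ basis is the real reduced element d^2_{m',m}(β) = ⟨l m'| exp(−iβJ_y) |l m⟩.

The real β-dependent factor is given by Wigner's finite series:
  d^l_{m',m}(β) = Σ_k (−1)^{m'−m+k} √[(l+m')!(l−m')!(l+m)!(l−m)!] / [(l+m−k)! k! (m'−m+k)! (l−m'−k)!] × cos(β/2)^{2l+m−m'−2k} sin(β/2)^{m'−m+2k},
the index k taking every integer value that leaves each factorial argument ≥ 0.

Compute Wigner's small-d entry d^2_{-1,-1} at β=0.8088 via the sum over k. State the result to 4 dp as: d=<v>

d=0.3218

d^2_{-1,-1}(β=0.8088) via Wigner's sum:
c=cos(0.8088/2)=0.919339, s=sin(0.8088/2)=0.393467; N=√[1·6·1·6]=6.000000
k∈{0,1} keeps every argument non-negative
  k=0: (−1)^0·6.0000/(6)·0.9193^4·0.3935^0 = +0.714335
  k=1: (−1)^1·6.0000/(2)·0.9193^2·0.3935^2 = -0.392545
d^2_{-1,-1}(0.8088) = +0.714335 -0.392545 = +0.321790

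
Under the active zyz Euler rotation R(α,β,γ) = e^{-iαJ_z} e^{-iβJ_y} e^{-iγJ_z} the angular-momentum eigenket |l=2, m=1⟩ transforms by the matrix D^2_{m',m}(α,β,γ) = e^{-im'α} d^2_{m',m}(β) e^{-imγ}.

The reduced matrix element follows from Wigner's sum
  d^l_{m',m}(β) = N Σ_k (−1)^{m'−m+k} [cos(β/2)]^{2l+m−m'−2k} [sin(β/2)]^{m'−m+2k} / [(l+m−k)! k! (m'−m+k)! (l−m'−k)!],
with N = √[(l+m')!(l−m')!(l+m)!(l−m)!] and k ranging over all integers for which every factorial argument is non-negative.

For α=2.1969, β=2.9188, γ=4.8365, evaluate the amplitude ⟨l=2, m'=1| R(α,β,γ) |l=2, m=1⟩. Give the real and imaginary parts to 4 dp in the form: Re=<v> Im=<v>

Re=-0.0267 Im=0.0249

Split into d^2_{1,1}(β=2.9188) × two z-phases.
Half-angle: c=0.111166, s=0.993802. N=√(6·1·6·1)=6.000000
k: max(0,(1)−(1))=0 … min(2+(1),2−(1))=1
  k=0: (−1)^0·6.0000/(6)·0.1112^4·0.9938^0 = +0.000153
  k=1: (−1)^1·6.0000/(2)·0.1112^2·0.9938^2 = -0.036616
d^2_{1,1}(2.9188) = +0.000153 -0.036616 = -0.036463
Attach z-rotation phases: D = e^{-i(1)(2.1969)}·(-0.036463)·e^{-i(1)(4.8365)} = -0.026674+0.024860i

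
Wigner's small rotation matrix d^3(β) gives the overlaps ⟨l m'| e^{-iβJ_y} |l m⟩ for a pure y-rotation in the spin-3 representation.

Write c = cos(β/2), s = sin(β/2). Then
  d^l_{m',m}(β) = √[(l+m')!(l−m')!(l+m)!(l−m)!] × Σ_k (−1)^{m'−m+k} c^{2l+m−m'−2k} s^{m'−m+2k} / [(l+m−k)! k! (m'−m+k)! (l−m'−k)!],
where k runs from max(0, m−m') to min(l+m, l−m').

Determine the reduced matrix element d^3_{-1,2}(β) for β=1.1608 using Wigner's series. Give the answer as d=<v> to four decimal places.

d^3_{-1,2}(β=1.1608) via Wigner's sum:
c=cos(1.1608/2)=0.836243, s=sin(1.1608/2)=0.548358; N=√[2·24·120·1]=75.894664
Admissible k: 3..4 (factorial args all ≥0)
  k=3: (−1)^0·75.8947/(12)·0.8362^3·0.5484^3 = +0.609848
  k=4: (−1)^1·75.8947/(24)·0.8362^1·0.5484^5 = -0.131116
d^3_{-1,2}(1.1608) = +0.609848 -0.131116 = +0.478732

d=0.4787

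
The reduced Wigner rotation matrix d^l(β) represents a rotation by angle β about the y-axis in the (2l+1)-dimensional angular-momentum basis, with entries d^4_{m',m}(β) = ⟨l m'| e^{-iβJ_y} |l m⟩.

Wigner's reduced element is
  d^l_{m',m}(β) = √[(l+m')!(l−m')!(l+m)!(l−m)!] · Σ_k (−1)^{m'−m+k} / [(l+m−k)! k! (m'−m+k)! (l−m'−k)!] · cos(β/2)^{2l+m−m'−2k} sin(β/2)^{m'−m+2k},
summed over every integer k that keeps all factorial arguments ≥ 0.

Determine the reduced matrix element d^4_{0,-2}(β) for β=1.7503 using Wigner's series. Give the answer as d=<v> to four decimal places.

d=-0.2973

d^4_{0,-2}(β=1.7503) via Wigner's sum:
Half-angle: c=0.640882, s=0.767640. N=√(24·24·2·720)=910.735966
Admissible k: 0..2 (factorial args all ≥0)
  k=0: (−1)^2·910.7360/(96)·0.6409^6·0.7676^2 = +0.387350
  k=1: (−1)^3·910.7360/(36)·0.6409^4·0.7676^4 = -1.481942
  k=2: (−1)^4·910.7360/(96)·0.6409^2·0.7676^6 = +0.797299
d^4_{0,-2}(1.7503) = +0.387350 -1.481942 +0.797299 = -0.297293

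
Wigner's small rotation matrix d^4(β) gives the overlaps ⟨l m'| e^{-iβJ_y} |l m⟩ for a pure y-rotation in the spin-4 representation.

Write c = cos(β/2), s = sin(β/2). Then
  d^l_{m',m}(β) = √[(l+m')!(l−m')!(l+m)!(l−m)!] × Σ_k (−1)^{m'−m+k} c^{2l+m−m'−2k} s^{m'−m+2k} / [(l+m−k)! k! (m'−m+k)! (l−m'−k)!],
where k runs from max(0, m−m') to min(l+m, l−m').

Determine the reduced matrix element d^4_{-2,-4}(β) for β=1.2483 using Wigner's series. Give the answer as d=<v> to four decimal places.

d^4_{-2,-4}(β=1.2483) via Wigner's sum:
c=cos(1.2483/2)=0.811460, s=sin(1.2483/2)=0.584408; N=√[2·720·1·40320]=7619.763776
The bounds max(0,m−m')=0 and min(l+m,l−m')=0 give 1 term
  k=0: (−1)^2·7619.7638/(1440)·0.8115^6·0.5844^2 = +0.515958
d^4_{-2,-4}(1.2483) = +0.515958

d=0.5160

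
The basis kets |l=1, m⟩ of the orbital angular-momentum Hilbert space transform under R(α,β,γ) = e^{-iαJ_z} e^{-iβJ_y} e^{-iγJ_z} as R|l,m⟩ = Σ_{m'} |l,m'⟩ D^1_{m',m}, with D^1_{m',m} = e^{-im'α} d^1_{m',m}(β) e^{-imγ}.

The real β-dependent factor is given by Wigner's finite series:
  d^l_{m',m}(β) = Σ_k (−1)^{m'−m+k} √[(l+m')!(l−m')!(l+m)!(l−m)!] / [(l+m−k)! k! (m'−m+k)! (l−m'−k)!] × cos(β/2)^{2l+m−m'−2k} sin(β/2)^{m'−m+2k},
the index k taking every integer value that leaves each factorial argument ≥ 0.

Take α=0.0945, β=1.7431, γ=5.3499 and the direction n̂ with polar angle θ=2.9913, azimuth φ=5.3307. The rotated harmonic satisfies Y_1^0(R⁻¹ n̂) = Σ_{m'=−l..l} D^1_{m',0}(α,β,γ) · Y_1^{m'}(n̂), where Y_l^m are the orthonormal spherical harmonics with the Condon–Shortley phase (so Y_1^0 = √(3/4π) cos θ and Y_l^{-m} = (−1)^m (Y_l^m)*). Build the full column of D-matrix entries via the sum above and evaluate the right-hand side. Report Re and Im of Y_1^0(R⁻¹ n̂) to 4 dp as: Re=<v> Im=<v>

Re=0.1189 Im=0.0000

Need the full column D^1_{m',0} for m'=−1..1 at α=0.0945, β=1.7431, γ=5.3499.
cos(β/2)=0.643641, sin(β/2)=0.765327
d^1_{-1,0}: single k=1 term ⇒ +0.696636;  D = +0.693528+0.065734i
d^1_{0,0}: k∈[0..1] ⇒ +0.414274 -0.585726 = -0.171452;  D = -0.171452+0.000000i
d^1_{1,0}: single k=0 term ⇒ -0.696636;  D = -0.693528+0.065734i
Y_1^{m'}(θ=2.9913,φ=5.3307) and Σ D·Y over m':
  (+0.6935+0.0657i)·(+0.0300+0.0422i)  (-0.1715+0.0000i)·(-0.4831+0.0000i)  (-0.6935+0.0657i)·(-0.0300+0.0422i)
Y_1^0(R⁻¹ n̂) = +0.118878+0.000000i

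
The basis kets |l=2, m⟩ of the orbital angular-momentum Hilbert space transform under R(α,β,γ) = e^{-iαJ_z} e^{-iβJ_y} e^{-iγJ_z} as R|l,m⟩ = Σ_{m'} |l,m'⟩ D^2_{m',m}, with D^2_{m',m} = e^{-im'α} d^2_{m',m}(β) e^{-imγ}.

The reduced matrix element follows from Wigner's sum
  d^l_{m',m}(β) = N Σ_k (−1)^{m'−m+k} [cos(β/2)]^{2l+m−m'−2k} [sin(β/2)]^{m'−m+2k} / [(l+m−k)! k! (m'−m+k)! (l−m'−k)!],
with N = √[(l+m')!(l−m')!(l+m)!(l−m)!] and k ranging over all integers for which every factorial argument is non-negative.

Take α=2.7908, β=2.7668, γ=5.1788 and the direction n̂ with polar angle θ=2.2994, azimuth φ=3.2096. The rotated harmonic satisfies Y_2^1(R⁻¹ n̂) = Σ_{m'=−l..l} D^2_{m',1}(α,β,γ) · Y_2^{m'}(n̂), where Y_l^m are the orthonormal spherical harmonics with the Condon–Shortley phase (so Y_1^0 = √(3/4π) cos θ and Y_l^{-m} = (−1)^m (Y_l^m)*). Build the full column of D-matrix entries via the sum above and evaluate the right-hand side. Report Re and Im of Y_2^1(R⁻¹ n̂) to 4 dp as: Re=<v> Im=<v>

Need the full column D^2_{m',1} for m'=−2..2 at α=2.7908, β=2.7668, γ=5.1788.
cos(β/2)=0.186301, sin(β/2)=0.982493
d^2_{-2,1}: single k=3 term ⇒ +0.353374;  D = +0.325092+0.138521i
d^2_{-1,1}: k∈[2..3] ⇒ +0.100511 -0.931788 = -0.831278;  D = +0.606197+0.568812i
d^2_{0,1}: k∈[1..2] ⇒ +0.015562 -0.432793 = -0.417231;  D = -0.187622-0.372666i
d^2_{1,1}: k∈[0..1] ⇒ +0.001205 -0.100511 = -0.099306;  D = +0.011456+0.098643i
d^2_{2,1}: single k=0 term ⇒ -0.012706;  D = +0.002961-0.012356i
Y_2^{m'}(θ=2.2994,φ=3.2096) and Σ D·Y over m':
  (+0.3251+0.1385i)·(+0.2130-0.0292i)  (+0.6062+0.5688i)·(+0.3829-0.0261i)  (-0.1876-0.3727i)·(+0.1041+0.0000i)  (+0.0115+0.0986i)·(-0.3829-0.0261i)  (+0.0030-0.0124i)·(+0.2130+0.0292i)
Y_2^1(R⁻¹ n̂) = +0.299894+0.142620i

Re=0.2999 Im=0.1426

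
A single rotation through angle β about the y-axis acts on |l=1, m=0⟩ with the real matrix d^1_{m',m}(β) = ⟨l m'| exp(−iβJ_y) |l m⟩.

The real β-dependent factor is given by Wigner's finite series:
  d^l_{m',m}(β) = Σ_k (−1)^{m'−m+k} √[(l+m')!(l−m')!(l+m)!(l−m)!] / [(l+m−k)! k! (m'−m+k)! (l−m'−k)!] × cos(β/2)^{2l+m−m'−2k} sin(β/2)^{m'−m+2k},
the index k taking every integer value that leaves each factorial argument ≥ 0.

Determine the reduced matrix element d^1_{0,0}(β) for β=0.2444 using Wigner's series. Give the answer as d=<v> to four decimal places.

d^1_{0,0}(β=0.2444) via Wigner's sum:
c=cos(0.2444/2)=0.992543, s=sin(0.2444/2)=0.121896; N=√[1·1·1·1]=1.000000
k: max(0,(0)−(0))=0 … min(1+(0),1−(0))=1
  k=0: (−1)^0·1.0000/(1)·0.9925^2·0.1219^0 = +0.985141
  k=1: (−1)^1·1.0000/(1)·0.9925^0·0.1219^2 = -0.014859
d^1_{0,0}(0.2444) = +0.985141 -0.014859 = +0.970283

d=0.9703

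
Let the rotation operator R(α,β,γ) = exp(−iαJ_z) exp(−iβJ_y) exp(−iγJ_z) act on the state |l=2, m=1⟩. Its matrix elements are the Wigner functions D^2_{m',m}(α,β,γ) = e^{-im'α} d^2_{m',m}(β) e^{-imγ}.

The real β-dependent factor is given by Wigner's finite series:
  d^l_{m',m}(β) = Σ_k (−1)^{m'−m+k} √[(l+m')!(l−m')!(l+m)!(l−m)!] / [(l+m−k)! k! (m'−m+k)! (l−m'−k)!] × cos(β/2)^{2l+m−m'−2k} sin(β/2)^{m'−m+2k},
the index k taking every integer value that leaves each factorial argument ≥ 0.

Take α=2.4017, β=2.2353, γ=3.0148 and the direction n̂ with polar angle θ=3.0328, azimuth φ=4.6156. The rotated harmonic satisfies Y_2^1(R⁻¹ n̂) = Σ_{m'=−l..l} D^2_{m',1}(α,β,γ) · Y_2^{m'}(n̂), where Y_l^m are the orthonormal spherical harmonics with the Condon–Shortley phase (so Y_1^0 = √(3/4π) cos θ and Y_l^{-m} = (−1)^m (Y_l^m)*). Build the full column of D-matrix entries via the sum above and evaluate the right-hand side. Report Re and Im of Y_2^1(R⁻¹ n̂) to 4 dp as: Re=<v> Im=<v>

Need the full column D^2_{m',1} for m'=−2..2 at α=2.4017, β=2.2353, γ=3.0148.
cos(β/2)=0.437796, sin(β/2)=0.899074
d^2_{-2,1}: single k=3 term ⇒ +0.636339;  D = -0.137504+0.621305i
d^2_{-1,1}: k∈[2..3] ⇒ +0.464790 -0.653404 = -0.188614;  D = -0.154262+0.108530i
d^2_{0,1}: k∈[1..2] ⇒ +0.184794 -0.779353 = -0.594559;  D = +0.589786+0.075184i
d^2_{1,1}: k∈[0..1] ⇒ +0.036736 -0.464790 = -0.428054;  D = -0.277104-0.326258i
d^2_{2,1}: single k=0 term ⇒ -0.150884;  D = -0.005398+0.150787i
Y_2^{m'}(θ=3.0328,φ=4.6156) and Σ D·Y over m':
  (-0.1375+0.6213i)·(-0.0045-0.0009i)  (-0.1543+0.1085i)·(+0.0081-0.0830i)  (+0.5898+0.0752i)·(+0.6196+0.0000i)  (-0.2771-0.3263i)·(-0.0081-0.0830i)  (-0.0054+0.1508i)·(-0.0045+0.0009i)
Y_2^1(R⁻¹ n̂) = +0.349419+0.082557i

Re=0.3494 Im=0.0826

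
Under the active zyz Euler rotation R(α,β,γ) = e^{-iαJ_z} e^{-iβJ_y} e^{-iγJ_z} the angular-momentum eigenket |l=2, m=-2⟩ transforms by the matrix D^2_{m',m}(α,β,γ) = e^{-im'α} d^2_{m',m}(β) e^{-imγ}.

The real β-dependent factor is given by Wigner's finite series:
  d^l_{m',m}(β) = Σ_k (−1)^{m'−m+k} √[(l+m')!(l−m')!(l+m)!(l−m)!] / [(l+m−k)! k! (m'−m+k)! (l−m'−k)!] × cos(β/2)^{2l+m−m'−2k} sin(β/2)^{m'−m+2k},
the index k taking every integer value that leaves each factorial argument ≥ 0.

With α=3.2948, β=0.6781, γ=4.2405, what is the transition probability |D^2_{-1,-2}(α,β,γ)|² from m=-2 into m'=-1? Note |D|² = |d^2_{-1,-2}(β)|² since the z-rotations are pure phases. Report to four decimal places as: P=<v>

First d^2_{-1,-2}(β=0.6781), then the phase factors e^{-i(-1)α} and e^{-i(-2)γ}:
Half-angle: c=0.943071, s=0.332591. N=√(1·6·1·24)=12.000000
The bounds max(0,m−m')=0 and min(l+m,l−m')=0 give 1 term
  k=0: (−1)^1·12.0000/(6)·0.9431^3·0.3326^1 = -0.557923
d^2_{-1,-2}(0.6781) = -0.557923
|D^2_{-1,-2}|² = |d^2_{-1,-2}(β)|² = (-0.557923)² = 0.311278 (the z-rotation phases have unit modulus)

P=0.3113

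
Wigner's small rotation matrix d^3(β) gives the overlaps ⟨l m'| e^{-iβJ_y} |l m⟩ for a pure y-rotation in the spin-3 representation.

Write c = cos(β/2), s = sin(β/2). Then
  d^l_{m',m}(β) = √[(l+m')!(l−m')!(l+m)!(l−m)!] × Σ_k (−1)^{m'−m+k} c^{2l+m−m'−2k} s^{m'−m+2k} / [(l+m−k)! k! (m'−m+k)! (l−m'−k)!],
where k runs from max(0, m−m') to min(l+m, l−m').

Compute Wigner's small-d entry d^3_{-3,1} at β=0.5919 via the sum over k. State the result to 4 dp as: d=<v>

d^3_{-3,1}(β=0.5919) via Wigner's sum:
Half-angle: c=0.956526, s=0.291649. N=√(1·720·24·2)=185.903201
Admissible k: 4..4 (factorial args all ≥0)
  k=4: (−1)^0·185.9032/(48)·0.9565^2·0.2916^4 = +0.025638
d^3_{-3,1}(0.5919) = +0.025638

d=0.0256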